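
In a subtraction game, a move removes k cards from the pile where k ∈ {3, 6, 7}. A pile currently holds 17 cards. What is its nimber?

2

Build the Grundy sequence with g(k) = mex{g(k−s) : s ∈ {3, 6, 7}, s ≤ k}:
k:     0  1  2  3  4  5  6  7  8  9 10 11 12 13 14 15 16 17
g(k):  0  0  0  1  1  1  2  2  2  3  0  0  0  1  1  1  2  2
So g(17) = 2.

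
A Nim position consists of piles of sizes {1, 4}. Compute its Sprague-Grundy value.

5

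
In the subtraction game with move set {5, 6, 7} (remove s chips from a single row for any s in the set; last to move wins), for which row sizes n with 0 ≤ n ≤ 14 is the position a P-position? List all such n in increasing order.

0, 1, 2, 3, 4, 12, 13, 14

Grundy values for subtraction set {5, 6, 7}:
g(0) = mex{} = 0
g(1) = mex{} = 0
g(2) = mex{} = 0
g(3) = mex{} = 0
g(4) = mex{} = 0
g(5) = mex{0} = 1
g(6) = mex{0} = 1
g(7) = mex{0} = 1
g(8) = mex{0} = 1
g(9) = mex{0} = 1
g(10) = mex{0,1} = 2
g(11) = mex{0,1} = 2
g(12) = mex{1} = 0
g(13) = mex{1} = 0
g(14) = mex{1} = 0
The P-positions (g = 0) in 0..14 are 0, 1, 2, 3, 4, 12, 13, 14.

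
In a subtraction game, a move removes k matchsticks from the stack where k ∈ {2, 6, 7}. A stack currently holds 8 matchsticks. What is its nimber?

Build the Grundy sequence with g(k) = mex{g(k−s) : s ∈ {2, 6, 7}, s ≤ k}:
k:     0  1  2  3  4  5  6  7  8
g(k):  0  0  1  1  0  0  1  1  2
So g(8) = 2.

2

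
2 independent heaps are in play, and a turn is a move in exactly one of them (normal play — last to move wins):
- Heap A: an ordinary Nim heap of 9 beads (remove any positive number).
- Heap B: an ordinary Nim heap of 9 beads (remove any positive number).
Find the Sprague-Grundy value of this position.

0

Heap A is a plain Nim heap of size 9, so its Grundy value is 9.
Heap B is a plain Nim heap of size 9, so its Grundy value is 9.
By the Sprague-Grundy theorem, the Grundy value of a sum of independent games is the XOR of the component values.
Combined value = 9 XOR 9 = 0.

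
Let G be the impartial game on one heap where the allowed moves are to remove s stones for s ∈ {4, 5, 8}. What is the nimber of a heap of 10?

Compute g(0), g(1), … for moves {4, 5, 8}:
g(0) = mex{} = 0
g(1) = mex{} = 0
g(2) = mex{} = 0
g(3) = mex{} = 0
g(4) = mex{0} = 1
g(5) = mex{0} = 1
g(6) = mex{0} = 1
g(7) = mex{0} = 1
g(8) = mex{0,1} = 2
g(9) = mex{0,1} = 2
g(10) = mex{0,1} = 2
So g(10) = 2.

2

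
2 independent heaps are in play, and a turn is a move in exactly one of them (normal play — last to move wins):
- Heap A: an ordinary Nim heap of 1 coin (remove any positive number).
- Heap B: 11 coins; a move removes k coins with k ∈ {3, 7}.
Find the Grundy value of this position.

1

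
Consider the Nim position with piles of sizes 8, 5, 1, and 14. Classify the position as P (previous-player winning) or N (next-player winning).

Nim-sum: 8 ⊕ 5 ⊕ 1 ⊕ 14 = 2.
The nim-sum is 2 ≠ 0, so this is an N-position: the player to move can win.

N-position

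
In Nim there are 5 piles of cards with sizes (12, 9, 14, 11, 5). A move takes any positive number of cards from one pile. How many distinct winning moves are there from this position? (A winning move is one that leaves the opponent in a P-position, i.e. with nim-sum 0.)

Write each in binary and XOR column by column:
  1100  (12)
  1001  (9)
  1110  (14)
  1011  (11)
  0101  (5)
  ----
  0101  (5)
The overall nim-sum is X = 5. A pile of size p has a winning move iff p XOR X < p (reduce it to p XOR X).
  12: 12 XOR 5 = 9 < 12 — winning move (to 9).
  9: 9 XOR 5 = 12 ≥ 9 — no move.
  14: 14 XOR 5 = 11 < 14 — winning move (to 11).
  11: 11 XOR 5 = 14 ≥ 11 — no move.
  5: 5 XOR 5 = 0 < 5 — winning move (to 0).
That gives 3 winning moves.

3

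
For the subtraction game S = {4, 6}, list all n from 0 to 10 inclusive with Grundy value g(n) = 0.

Build the Grundy sequence with g(k) = mex{g(k−s) : s ∈ {4, 6}, s ≤ k}:
g(0) = mex{} = 0
g(1) = mex{} = 0
g(2) = mex{} = 0
g(3) = mex{} = 0
g(4) = mex{0} = 1
g(5) = mex{0} = 1
g(6) = mex{0} = 1
g(7) = mex{0} = 1
g(8) = mex{0,1} = 2
g(9) = mex{0,1} = 2
g(10) = mex{1} = 0
The P-positions (g = 0) in 0..10 are 0, 1, 2, 3, 10.

0, 1, 2, 3, 10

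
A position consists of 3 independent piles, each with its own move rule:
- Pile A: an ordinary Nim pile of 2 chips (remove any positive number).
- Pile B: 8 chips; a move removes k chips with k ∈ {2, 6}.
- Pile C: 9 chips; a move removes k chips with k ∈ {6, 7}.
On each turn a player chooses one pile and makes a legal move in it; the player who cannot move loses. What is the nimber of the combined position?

3

Pile A is a plain Nim pile of size 2, so its Grundy value is 2.
Build the Grundy sequence for pile B with g(k) = mex{g(k−s) : s ∈ {2, 6}, s ≤ k}:
k:     0  1  2  3  4  5  6  7  8
g(k):  0  0  1  1  0  0  1  1  0
So g(8) = 0.
Build the Grundy sequence for pile C with g(k) = mex{g(k−s) : s ∈ {6, 7}, s ≤ k}:
g(0) = mex{} = 0
g(1) = mex{} = 0
g(2) = mex{} = 0
g(3) = mex{} = 0
g(4) = mex{} = 0
g(5) = mex{} = 0
g(6) = mex{0} = 1
g(7) = mex{0} = 1
g(8) = mex{0} = 1
g(9) = mex{0} = 1
So g(9) = 1.
The value of a disjunctive sum is the nim-sum of the parts.
Combined value = 2 ⊕ 0 ⊕ 1 = 3.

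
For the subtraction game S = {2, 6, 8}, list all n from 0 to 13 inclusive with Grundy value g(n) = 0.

0, 1, 4, 5

Compute g(0), g(1), … for moves {2, 6, 8}:
k:     0  1  2  3  4  5  6  7  8  9 10 11 12 13
g(k):  0  0  1  1  0  0  1  1  2  2  3  3  2  2
The P-positions (g = 0) in 0..13 are 0, 1, 4, 5.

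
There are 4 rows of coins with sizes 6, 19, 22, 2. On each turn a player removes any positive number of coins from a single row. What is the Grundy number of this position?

Compute the nim-sum pairwise:
6 ⊕ 19 = 21
21 ⊕ 22 = 3
3 ⊕ 2 = 1

1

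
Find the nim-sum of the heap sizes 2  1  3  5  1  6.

2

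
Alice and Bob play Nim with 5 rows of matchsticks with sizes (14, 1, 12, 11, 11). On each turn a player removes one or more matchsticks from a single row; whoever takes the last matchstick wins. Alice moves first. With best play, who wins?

Nim-sum: 14 XOR 1 XOR 12 XOR 11 XOR 11 = 3.
The nim-sum is 3 ≠ 0, so this is an N-position: the player to move can win; Alice has a winning move.

Alice wins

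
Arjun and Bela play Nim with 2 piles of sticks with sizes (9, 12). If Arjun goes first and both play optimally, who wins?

In binary:
  1001  (9)
  1100  (12)
  ----
  0101  (5)
The nim-sum is 5 ≠ 0, so this is an N-position: the player to move can win; Arjun has a winning move.

Arjun wins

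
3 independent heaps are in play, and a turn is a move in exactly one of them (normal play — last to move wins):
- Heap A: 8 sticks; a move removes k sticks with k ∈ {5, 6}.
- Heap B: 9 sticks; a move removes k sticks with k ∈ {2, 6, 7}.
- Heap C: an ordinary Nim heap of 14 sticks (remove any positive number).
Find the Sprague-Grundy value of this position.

15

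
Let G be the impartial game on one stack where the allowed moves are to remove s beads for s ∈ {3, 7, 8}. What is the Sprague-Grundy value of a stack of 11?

Grundy values for subtraction set {3, 7, 8}:
k:     0  1  2  3  4  5  6  7  8  9 10 11
g(k):  0  0  0  1  1  1  0  2  2  1  3  0
So g(11) = 0.

0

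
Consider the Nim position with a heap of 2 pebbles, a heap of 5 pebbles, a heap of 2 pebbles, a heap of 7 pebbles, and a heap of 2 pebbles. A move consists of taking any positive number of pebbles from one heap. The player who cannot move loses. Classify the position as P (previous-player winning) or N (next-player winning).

P-position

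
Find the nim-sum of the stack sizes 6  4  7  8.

Write each in binary and XOR column by column:
  0110  (6)
  0100  (4)
  0111  (7)
  1000  (8)
  ----
  1101  (13)

13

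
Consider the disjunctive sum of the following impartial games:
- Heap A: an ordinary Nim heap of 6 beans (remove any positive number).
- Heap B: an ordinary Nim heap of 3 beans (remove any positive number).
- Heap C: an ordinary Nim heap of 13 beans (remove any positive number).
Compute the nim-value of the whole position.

Heap A is a plain Nim heap of size 6, so its Grundy value is 6.
Heap B is a plain Nim heap of size 3, so its Grundy value is 3.
Heap C is a plain Nim heap of size 13, so its Grundy value is 13.
The value of a disjunctive sum is the nim-sum of the parts.
Combined value = 6 ⊕ 3 ⊕ 13 = 8.

8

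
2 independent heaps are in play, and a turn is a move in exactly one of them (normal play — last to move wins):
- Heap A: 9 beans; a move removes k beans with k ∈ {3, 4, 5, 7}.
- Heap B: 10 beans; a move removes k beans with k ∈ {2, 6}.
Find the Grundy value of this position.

Grundy values for heap A (subtraction set {3, 4, 5, 7}):
k:     0  1  2  3  4  5  6  7  8  9
g(k):  0  0  0  1  1  1  2  2  2  3
So g(9) = 3.
For heap B, compute g(0), g(1), … with moves {2, 6}:
k:     0  1  2  3  4  5  6  7  8  9 10
g(k):  0  0  1  1  0  0  1  1  0  0  1
So g(10) = 1.
The value of a disjunctive sum is the nim-sum of the parts.
Combined value = 3 ⊕ 1 = 2.

2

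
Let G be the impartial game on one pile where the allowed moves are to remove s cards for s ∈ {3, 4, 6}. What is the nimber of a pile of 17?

Grundy values for subtraction set {3, 4, 6}:
k:     0  1  2  3  4  5  6  7  8  9 10 11 12 13 14 15 16 17
g(k):  0  0  0  1  1  1  2  2  2  0  0  0  1  1  1  2  2  2
So g(17) = 2.

2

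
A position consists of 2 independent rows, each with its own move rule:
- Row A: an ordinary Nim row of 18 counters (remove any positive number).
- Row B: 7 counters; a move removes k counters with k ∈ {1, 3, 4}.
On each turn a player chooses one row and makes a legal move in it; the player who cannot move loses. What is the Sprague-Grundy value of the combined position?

Row A is a plain Nim row of size 18, so its Grundy value is 18.
For row B, compute g(0), g(1), … with moves {1, 3, 4}:
g(0) = mex{} = 0
g(1) = mex{0} = 1
g(2) = mex{1} = 0
g(3) = mex{0} = 1
g(4) = mex{0,1} = 2
g(5) = mex{0,1,2} = 3
g(6) = mex{0,1,3} = 2
g(7) = mex{1,2} = 0
So g(7) = 0.
The value of a disjunctive sum is the nim-sum of the parts.
Combined value = 18 XOR 0 = 18.

18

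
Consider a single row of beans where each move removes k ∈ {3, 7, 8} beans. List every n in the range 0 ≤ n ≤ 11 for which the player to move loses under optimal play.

0, 1, 2, 6, 11

Compute g(0), g(1), … for moves {3, 7, 8}:
g(0) = mex{} = 0
g(1) = mex{} = 0
g(2) = mex{} = 0
g(3) = mex{0} = 1
g(4) = mex{0} = 1
g(5) = mex{0} = 1
g(6) = mex{1} = 0
g(7) = mex{0,1} = 2
g(8) = mex{0,1} = 2
g(9) = mex{0} = 1
g(10) = mex{0,1,2} = 3
g(11) = mex{1,2} = 0
The P-positions (g = 0) in 0..11 are 0, 1, 2, 6, 11.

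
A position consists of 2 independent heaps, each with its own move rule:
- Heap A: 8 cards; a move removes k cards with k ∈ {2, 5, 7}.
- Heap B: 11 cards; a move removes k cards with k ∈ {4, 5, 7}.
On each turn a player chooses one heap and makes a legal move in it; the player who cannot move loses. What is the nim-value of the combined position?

Grundy values for heap A (subtraction set {2, 5, 7}):
g(0) = mex{} = 0
g(1) = mex{} = 0
g(2) = mex{0} = 1
g(3) = mex{0} = 1
g(4) = mex{1} = 0
g(5) = mex{0,1} = 2
g(6) = mex{0} = 1
g(7) = mex{0,1,2} = 3
g(8) = mex{0,1} = 2
So g(8) = 2.
Grundy values for heap B (subtraction set {4, 5, 7}):
k:     0  1  2  3  4  5  6  7  8  9 10 11
g(k):  0  0  0  0  1  1  1  1  2  2  2  0
So g(11) = 0.
The value of a disjunctive sum is the nim-sum of the parts.
Combined value = 2 ⊕ 0 = 2.

2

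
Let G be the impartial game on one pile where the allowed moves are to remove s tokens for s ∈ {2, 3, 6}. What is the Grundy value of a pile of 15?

Compute g(0), g(1), … for moves {2, 3, 6}:
k:     0  1  2  3  4  5  6  7  8  9 10 11 12 13 14 15
g(k):  0  0  1  1  2  0  3  1  2  0  0  1  1  2  0  3
So g(15) = 3.

3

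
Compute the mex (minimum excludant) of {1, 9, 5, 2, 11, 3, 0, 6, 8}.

4

The values 0, 1, 2, 3 are all present; 4 is the first non-negative integer missing from the set.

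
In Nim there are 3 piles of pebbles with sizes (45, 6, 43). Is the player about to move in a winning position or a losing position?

Losing position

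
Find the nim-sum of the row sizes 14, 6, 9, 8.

9

Write each in binary and XOR column by column:
  1110  (14)
  0110  (6)
  1001  (9)
  1000  (8)
  ----
  1001  (9)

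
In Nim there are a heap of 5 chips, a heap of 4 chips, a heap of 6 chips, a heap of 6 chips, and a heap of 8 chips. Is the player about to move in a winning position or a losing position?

Nim-sum: 5 XOR 4 XOR 6 XOR 6 XOR 8 = 9.
The nim-sum is 9 ≠ 0, so this is an N-position: the player to move can win.

Winning position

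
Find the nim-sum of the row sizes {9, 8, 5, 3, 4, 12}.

15

Compute the nim-sum pairwise:
9 XOR 8 = 1
1 XOR 5 = 4
4 XOR 3 = 7
7 XOR 4 = 3
3 XOR 12 = 15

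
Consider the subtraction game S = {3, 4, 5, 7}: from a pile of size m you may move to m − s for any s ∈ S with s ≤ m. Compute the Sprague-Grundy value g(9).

Grundy values for subtraction set {3, 4, 5, 7}:
k:     0  1  2  3  4  5  6  7  8  9
g(k):  0  0  0  1  1  1  2  2  2  3
So g(9) = 3.

3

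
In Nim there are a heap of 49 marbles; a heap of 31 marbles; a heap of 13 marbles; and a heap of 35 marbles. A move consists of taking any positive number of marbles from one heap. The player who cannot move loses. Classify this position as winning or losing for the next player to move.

Losing position

Nim-sum: 49 XOR 31 XOR 13 XOR 35 = 0.
The nim-sum is 0, so this is a P-position: the player to move is in a losing position under optimal play.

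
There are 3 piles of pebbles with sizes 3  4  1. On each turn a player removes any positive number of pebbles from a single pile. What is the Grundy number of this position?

6

Compute the nim-sum pairwise:
3 ⊕ 4 = 7
7 ⊕ 1 = 6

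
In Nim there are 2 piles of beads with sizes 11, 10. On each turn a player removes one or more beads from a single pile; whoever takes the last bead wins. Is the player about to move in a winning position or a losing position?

Compute the nim-sum pairwise:
11 XOR 10 = 1
The nim-sum is 1 ≠ 0, so this is an N-position: the player to move can win.

Winning position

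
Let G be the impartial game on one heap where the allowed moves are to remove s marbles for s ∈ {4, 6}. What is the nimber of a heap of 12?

Build the Grundy sequence with g(k) = mex{g(k−s) : s ∈ {4, 6}, s ≤ k}:
g(0) = mex{} = 0
g(1) = mex{} = 0
g(2) = mex{} = 0
g(3) = mex{} = 0
g(4) = mex{0} = 1
g(5) = mex{0} = 1
g(6) = mex{0} = 1
g(7) = mex{0} = 1
g(8) = mex{0,1} = 2
g(9) = mex{0,1} = 2
g(10) = mex{1} = 0
g(11) = mex{1} = 0
g(12) = mex{1,2} = 0
So g(12) = 0.

0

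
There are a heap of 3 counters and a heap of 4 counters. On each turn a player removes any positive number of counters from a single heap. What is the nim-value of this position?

7

Compute the nim-sum pairwise:
3 XOR 4 = 7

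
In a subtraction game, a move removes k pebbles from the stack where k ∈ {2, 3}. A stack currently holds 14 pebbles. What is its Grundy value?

Compute g(0), g(1), … for moves {2, 3}:
g(0) = mex{} = 0
g(1) = mex{} = 0
g(2) = mex{0} = 1
g(3) = mex{0} = 1
g(4) = mex{0,1} = 2
g(5) = mex{1} = 0
g(6) = mex{1,2} = 0
g(7) = mex{0,2} = 1
g(8) = mex{0} = 1
g(9) = mex{0,1} = 2
g(10) = mex{1} = 0
g(11) = mex{1,2} = 0
g(12) = mex{0,2} = 1
g(13) = mex{0} = 1
g(14) = mex{0,1} = 2
So g(14) = 2.

2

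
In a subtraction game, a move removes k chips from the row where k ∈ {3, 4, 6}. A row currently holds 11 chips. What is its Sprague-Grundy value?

0

Grundy values for subtraction set {3, 4, 6}:
g(0) = mex{} = 0
g(1) = mex{} = 0
g(2) = mex{} = 0
g(3) = mex{0} = 1
g(4) = mex{0} = 1
g(5) = mex{0} = 1
g(6) = mex{0,1} = 2
g(7) = mex{0,1} = 2
g(8) = mex{0,1} = 2
g(9) = mex{1,2} = 0
g(10) = mex{1,2} = 0
g(11) = mex{1,2} = 0
So g(11) = 0.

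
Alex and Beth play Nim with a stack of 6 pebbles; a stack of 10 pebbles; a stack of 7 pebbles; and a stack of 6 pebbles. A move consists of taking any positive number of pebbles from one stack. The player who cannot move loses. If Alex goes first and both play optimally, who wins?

Alex wins

Compute the nim-sum pairwise:
6 ⊕ 10 = 12
12 ⊕ 7 = 11
11 ⊕ 6 = 13
The nim-sum is 13 ≠ 0, so this is an N-position: the player to move can win; Alex has a winning move.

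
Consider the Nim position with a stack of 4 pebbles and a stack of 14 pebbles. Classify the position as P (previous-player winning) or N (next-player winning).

N-position

Write each in binary and XOR column by column:
  0100  (4)
  1110  (14)
  ----
  1010  (10)
The nim-sum is 10 ≠ 0, so this is an N-position: the player to move can win.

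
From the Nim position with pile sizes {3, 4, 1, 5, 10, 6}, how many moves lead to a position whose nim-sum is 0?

1

Compute the nim-sum pairwise:
3 ⊕ 4 = 7
7 ⊕ 1 = 6
6 ⊕ 5 = 3
3 ⊕ 10 = 9
9 ⊕ 6 = 15
The overall nim-sum is X = 15. A pile of size p has a winning move iff p XOR X < p (reduce it to p XOR X).
  3: 3 XOR 15 = 12 ≥ 3 — no move.
  4: 4 XOR 15 = 11 ≥ 4 — no move.
  1: 1 XOR 15 = 14 ≥ 1 — no move.
  5: 5 XOR 15 = 10 ≥ 5 — no move.
  10: 10 XOR 15 = 5 < 10 — winning move (to 5).
  6: 6 XOR 15 = 9 ≥ 6 — no move.
That gives 1 winning move.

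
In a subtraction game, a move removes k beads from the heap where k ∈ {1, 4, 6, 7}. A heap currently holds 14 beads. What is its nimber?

Compute g(0), g(1), … for moves {1, 4, 6, 7}:
g(0) = mex{} = 0
g(1) = mex{0} = 1
g(2) = mex{1} = 0
g(3) = mex{0} = 1
g(4) = mex{0,1} = 2
g(5) = mex{1,2} = 0
g(6) = mex{0} = 1
g(7) = mex{0,1} = 2
g(8) = mex{0,1,2} = 3
g(9) = mex{0,1,3} = 2
g(10) = mex{1,2} = 0
g(11) = mex{0,2} = 1
g(12) = mex{0,1,3} = 2
g(13) = mex{1,2} = 0
g(14) = mex{0,2,3} = 1
So g(14) = 1.

1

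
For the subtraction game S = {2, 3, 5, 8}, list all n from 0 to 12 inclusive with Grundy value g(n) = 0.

Build the Grundy sequence with g(k) = mex{g(k−s) : s ∈ {2, 3, 5, 8}, s ≤ k}:
g(0) = mex{} = 0
g(1) = mex{} = 0
g(2) = mex{0} = 1
g(3) = mex{0} = 1
g(4) = mex{0,1} = 2
g(5) = mex{0,1} = 2
g(6) = mex{0,1,2} = 3
g(7) = mex{1,2} = 0
g(8) = mex{0,1,2,3} = 4
g(9) = mex{0,2,3} = 1
g(10) = mex{0,1,2,4} = 3
g(11) = mex{1,3,4} = 0
g(12) = mex{0,1,2,3} = 4
The P-positions (g = 0) in 0..12 are 0, 1, 7, 11.

0, 1, 7, 11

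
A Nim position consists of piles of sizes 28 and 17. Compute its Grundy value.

Write each in binary and XOR column by column:
  11100  (28)
  10001  (17)
  -----
  01101  (13)

13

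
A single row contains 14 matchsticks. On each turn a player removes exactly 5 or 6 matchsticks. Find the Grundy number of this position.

Compute g(0), g(1), … for moves {5, 6}:
g(0) = mex{} = 0
g(1) = mex{} = 0
g(2) = mex{} = 0
g(3) = mex{} = 0
g(4) = mex{} = 0
g(5) = mex{0} = 1
g(6) = mex{0} = 1
g(7) = mex{0} = 1
g(8) = mex{0} = 1
g(9) = mex{0} = 1
g(10) = mex{0,1} = 2
g(11) = mex{1} = 0
g(12) = mex{1} = 0
g(13) = mex{1} = 0
g(14) = mex{1} = 0
So g(14) = 0.

0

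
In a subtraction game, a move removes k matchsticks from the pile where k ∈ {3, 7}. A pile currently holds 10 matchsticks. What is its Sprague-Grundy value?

0

Build the Grundy sequence with g(k) = mex{g(k−s) : s ∈ {3, 7}, s ≤ k}:
k:     0  1  2  3  4  5  6  7  8  9 10
g(k):  0  0  0  1  1  1  0  2  2  1  0
So g(10) = 0.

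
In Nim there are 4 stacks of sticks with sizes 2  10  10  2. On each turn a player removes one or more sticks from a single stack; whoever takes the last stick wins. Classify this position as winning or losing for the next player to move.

Nim-sum: 2 XOR 10 XOR 10 XOR 2 = 0.
The nim-sum is 0, so this is a P-position: the player to move is in a losing position under optimal play.

Losing position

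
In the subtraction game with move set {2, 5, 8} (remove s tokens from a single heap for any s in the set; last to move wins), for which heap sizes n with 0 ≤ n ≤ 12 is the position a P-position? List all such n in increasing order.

0, 1, 4, 7, 10, 11

Compute g(0), g(1), … for moves {2, 5, 8}:
g(0) = mex{} = 0
g(1) = mex{} = 0
g(2) = mex{0} = 1
g(3) = mex{0} = 1
g(4) = mex{1} = 0
g(5) = mex{0,1} = 2
g(6) = mex{0} = 1
g(7) = mex{1,2} = 0
g(8) = mex{0,1} = 2
g(9) = mex{0} = 1
g(10) = mex{1,2} = 0
g(11) = mex{1} = 0
g(12) = mex{0} = 1
The P-positions (g = 0) in 0..12 are 0, 1, 4, 7, 10, 11.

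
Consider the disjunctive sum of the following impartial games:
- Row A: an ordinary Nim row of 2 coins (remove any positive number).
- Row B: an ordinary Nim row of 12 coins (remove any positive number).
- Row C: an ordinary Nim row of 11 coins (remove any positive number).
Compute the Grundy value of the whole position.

5

Row A is a plain Nim row of size 2, so its Grundy value is 2.
Row B is a plain Nim row of size 12, so its Grundy value is 12.
Row C is a plain Nim row of size 11, so its Grundy value is 11.
The value of a disjunctive sum is the nim-sum of the parts.
Combined value = 2 XOR 12 XOR 11 = 5.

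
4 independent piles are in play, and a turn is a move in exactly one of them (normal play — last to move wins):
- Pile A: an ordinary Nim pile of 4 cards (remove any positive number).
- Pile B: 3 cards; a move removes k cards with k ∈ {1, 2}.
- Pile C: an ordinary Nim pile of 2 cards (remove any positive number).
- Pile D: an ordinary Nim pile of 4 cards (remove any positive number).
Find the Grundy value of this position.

2

Pile A is a plain Nim pile of size 4, so its Grundy value is 4.
Build the Grundy sequence for pile B with g(k) = mex{g(k−s) : s ∈ {1, 2}, s ≤ k}:
g(0) = mex{} = 0
g(1) = mex{0} = 1
g(2) = mex{0,1} = 2
g(3) = mex{1,2} = 0
So g(3) = 0.
Pile C is a plain Nim pile of size 2, so its Grundy value is 2.
Pile D is a plain Nim pile of size 4, so its Grundy value is 4.
The value of a disjunctive sum is the nim-sum of the parts.
Combined value = 4 XOR 0 XOR 2 XOR 4 = 2.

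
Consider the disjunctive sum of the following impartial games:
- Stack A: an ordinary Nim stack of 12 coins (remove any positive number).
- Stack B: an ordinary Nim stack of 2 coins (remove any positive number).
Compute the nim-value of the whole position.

14

Stack A is a plain Nim stack of size 12, so its Grundy value is 12.
Stack B is a plain Nim stack of size 2, so its Grundy value is 2.
By the Sprague-Grundy theorem, the Grundy value of a sum of independent games is the XOR of the component values.
Combined value = 12 XOR 2 = 14.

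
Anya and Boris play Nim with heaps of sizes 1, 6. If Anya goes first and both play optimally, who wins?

Anya wins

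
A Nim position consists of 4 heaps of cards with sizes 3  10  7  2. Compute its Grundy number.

12

Bitwise XOR of the heap sizes:
  0011  (3)
  1010  (10)
  0111  (7)
  0010  (2)
  ----
  1100  (12)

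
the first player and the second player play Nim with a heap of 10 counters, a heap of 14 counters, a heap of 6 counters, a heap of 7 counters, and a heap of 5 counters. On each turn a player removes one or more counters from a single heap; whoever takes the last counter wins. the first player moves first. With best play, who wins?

Nim-sum: 10 XOR 14 XOR 6 XOR 7 XOR 5 = 0.
The nim-sum is 0, so this is a P-position: the player to move is in a losing position under optimal play; the first player is about to move from it and so loses — the second player wins.

the second player wins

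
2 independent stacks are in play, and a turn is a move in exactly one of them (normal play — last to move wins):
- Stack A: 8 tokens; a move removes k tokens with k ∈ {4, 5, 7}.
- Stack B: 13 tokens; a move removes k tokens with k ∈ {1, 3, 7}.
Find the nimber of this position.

3

Grundy values for stack A (subtraction set {4, 5, 7}):
k:     0  1  2  3  4  5  6  7  8
g(k):  0  0  0  0  1  1  1  1  2
So g(8) = 2.
Grundy values for stack B (subtraction set {1, 3, 7}):
k:     0  1  2  3  4  5  6  7  8  9 10 11 12 13
g(k):  0  1  0  1  0  1  0  1  0  1  0  1  0  1
So g(13) = 1.
The value of a disjunctive sum is the nim-sum of the parts.
Combined value = 2 XOR 1 = 3.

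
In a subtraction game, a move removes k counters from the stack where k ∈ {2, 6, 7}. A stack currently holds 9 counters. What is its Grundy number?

0

Compute g(0), g(1), … for moves {2, 6, 7}:
k:     0  1  2  3  4  5  6  7  8  9
g(k):  0  0  1  1  0  0  1  1  2  0
So g(9) = 0.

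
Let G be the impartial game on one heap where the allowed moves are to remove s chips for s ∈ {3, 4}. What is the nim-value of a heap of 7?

Build the Grundy sequence with g(k) = mex{g(k−s) : s ∈ {3, 4}, s ≤ k}:
k:     0  1  2  3  4  5  6  7
g(k):  0  0  0  1  1  1  2  0
So g(7) = 0.

0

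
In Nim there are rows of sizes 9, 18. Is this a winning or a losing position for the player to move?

Compute the nim-sum pairwise:
9 XOR 18 = 27
The nim-sum is 27 ≠ 0, so this is an N-position: the player to move can win.

Winning position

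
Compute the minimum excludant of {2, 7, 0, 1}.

3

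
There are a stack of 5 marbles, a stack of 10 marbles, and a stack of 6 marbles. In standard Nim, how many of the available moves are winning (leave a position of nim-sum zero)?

Compute the nim-sum pairwise:
5 ⊕ 10 = 15
15 ⊕ 6 = 9
The overall nim-sum is X = 9. A stack of size p has a winning move iff p XOR X < p (reduce it to p XOR X).
  5: 5 XOR 9 = 12 ≥ 5 — no move.
  10: 10 XOR 9 = 3 < 10 — winning move (to 3).
  6: 6 XOR 9 = 15 ≥ 6 — no move.
That gives 1 winning move.

1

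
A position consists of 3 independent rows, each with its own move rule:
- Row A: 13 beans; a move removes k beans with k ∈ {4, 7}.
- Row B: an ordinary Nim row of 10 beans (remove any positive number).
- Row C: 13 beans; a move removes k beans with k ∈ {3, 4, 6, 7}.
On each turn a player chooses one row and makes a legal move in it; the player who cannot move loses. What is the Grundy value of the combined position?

11

For row A, compute g(0), g(1), … with moves {4, 7}:
g(0) = mex{} = 0
g(1) = mex{} = 0
g(2) = mex{} = 0
g(3) = mex{} = 0
g(4) = mex{0} = 1
g(5) = mex{0} = 1
g(6) = mex{0} = 1
g(7) = mex{0} = 1
g(8) = mex{0,1} = 2
g(9) = mex{0,1} = 2
g(10) = mex{0,1} = 2
g(11) = mex{1} = 0
g(12) = mex{1,2} = 0
g(13) = mex{1,2} = 0
So g(13) = 0.
Row B is a plain Nim row of size 10, so its Grundy value is 10.
Grundy values for row C (subtraction set {3, 4, 6, 7}):
k:     0  1  2  3  4  5  6  7  8  9 10 11 12 13
g(k):  0  0  0  1  1  1  2  2  2  3  0  0  0  1
So g(13) = 1.
By the Sprague-Grundy theorem, the Grundy value of a sum of independent games is the XOR of the component values.
Combined value = 0 ⊕ 10 ⊕ 1 = 11.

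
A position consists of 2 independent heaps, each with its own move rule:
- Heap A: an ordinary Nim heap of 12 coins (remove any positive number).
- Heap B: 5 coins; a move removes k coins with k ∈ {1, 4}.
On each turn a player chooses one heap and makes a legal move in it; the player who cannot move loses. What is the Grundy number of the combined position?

12

Heap A is a plain Nim heap of size 12, so its Grundy value is 12.
Grundy values for heap B (subtraction set {1, 4}):
k:     0  1  2  3  4  5
g(k):  0  1  0  1  2  0
So g(5) = 0.
By the Sprague-Grundy theorem, the Grundy value of a sum of independent games is the XOR of the component values.
Combined value = 12 XOR 0 = 12.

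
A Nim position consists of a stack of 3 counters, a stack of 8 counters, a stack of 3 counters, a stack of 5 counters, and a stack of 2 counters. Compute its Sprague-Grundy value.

15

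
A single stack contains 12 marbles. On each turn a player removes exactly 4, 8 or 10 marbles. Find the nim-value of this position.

3

Compute g(0), g(1), … for moves {4, 8, 10}:
k:     0  1  2  3  4  5  6  7  8  9 10 11 12
g(k):  0  0  0  0  1  1  1  1  2  2  2  2  3
So g(12) = 3.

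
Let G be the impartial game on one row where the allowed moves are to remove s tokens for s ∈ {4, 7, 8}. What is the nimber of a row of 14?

Compute g(0), g(1), … for moves {4, 7, 8}:
g(0) = mex{} = 0
g(1) = mex{} = 0
g(2) = mex{} = 0
g(3) = mex{} = 0
g(4) = mex{0} = 1
g(5) = mex{0} = 1
g(6) = mex{0} = 1
g(7) = mex{0} = 1
g(8) = mex{0,1} = 2
g(9) = mex{0,1} = 2
g(10) = mex{0,1} = 2
g(11) = mex{0,1} = 2
g(12) = mex{1,2} = 0
g(13) = mex{1,2} = 0
g(14) = mex{1,2} = 0
So g(14) = 0.

0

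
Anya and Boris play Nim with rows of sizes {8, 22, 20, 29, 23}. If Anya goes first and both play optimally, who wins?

Boris wins

Nim-sum: 8 XOR 22 XOR 20 XOR 29 XOR 23 = 0.
The nim-sum is 0, so this is a P-position: the player to move is in a losing position under optimal play; Anya is about to move from it and so loses — Boris wins.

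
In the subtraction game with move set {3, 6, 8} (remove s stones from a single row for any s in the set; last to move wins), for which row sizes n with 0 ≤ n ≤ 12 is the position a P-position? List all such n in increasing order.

0, 1, 2, 11, 12

Grundy values for subtraction set {3, 6, 8}:
g(0) = mex{} = 0
g(1) = mex{} = 0
g(2) = mex{} = 0
g(3) = mex{0} = 1
g(4) = mex{0} = 1
g(5) = mex{0} = 1
g(6) = mex{0,1} = 2
g(7) = mex{0,1} = 2
g(8) = mex{0,1} = 2
g(9) = mex{0,1,2} = 3
g(10) = mex{0,1,2} = 3
g(11) = mex{1,2} = 0
g(12) = mex{1,2,3} = 0
The P-positions (g = 0) in 0..12 are 0, 1, 2, 11, 12.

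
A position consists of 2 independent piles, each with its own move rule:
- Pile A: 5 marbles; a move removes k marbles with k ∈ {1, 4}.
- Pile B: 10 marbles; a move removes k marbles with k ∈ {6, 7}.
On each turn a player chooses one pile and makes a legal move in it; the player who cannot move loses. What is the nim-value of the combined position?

1

For pile A, compute g(0), g(1), … with moves {1, 4}:
g(0) = mex{} = 0
g(1) = mex{0} = 1
g(2) = mex{1} = 0
g(3) = mex{0} = 1
g(4) = mex{0,1} = 2
g(5) = mex{1,2} = 0
So g(5) = 0.
For pile B, compute g(0), g(1), … with moves {6, 7}:
g(0) = mex{} = 0
g(1) = mex{} = 0
g(2) = mex{} = 0
g(3) = mex{} = 0
g(4) = mex{} = 0
g(5) = mex{} = 0
g(6) = mex{0} = 1
g(7) = mex{0} = 1
g(8) = mex{0} = 1
g(9) = mex{0} = 1
g(10) = mex{0} = 1
So g(10) = 1.
The value of a disjunctive sum is the nim-sum of the parts.
Combined value = 0 ⊕ 1 = 1.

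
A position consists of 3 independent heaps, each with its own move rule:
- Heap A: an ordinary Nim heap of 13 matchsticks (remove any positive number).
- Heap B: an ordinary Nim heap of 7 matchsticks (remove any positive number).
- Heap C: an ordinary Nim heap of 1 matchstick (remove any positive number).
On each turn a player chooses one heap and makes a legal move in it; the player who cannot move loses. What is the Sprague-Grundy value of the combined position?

11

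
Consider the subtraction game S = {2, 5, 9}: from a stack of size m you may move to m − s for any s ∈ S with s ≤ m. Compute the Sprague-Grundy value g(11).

Build the Grundy sequence with g(k) = mex{g(k−s) : s ∈ {2, 5, 9}, s ≤ k}:
k:     0  1  2  3  4  5  6  7  8  9 10 11
g(k):  0  0  1  1  0  2  1  0  0  1  1  0
So g(11) = 0.

0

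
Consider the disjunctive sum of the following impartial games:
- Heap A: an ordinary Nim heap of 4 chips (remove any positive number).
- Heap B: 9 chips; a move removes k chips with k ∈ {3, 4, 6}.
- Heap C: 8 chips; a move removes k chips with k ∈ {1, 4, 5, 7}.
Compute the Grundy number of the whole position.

Heap A is a plain Nim heap of size 4, so its Grundy value is 4.
Grundy values for heap B (subtraction set {3, 4, 6}):
g(0) = mex{} = 0
g(1) = mex{} = 0
g(2) = mex{} = 0
g(3) = mex{0} = 1
g(4) = mex{0} = 1
g(5) = mex{0} = 1
g(6) = mex{0,1} = 2
g(7) = mex{0,1} = 2
g(8) = mex{0,1} = 2
g(9) = mex{1,2} = 0
So g(9) = 0.
For heap C, compute g(0), g(1), … with moves {1, 4, 5, 7}:
g(0) = mex{} = 0
g(1) = mex{0} = 1
g(2) = mex{1} = 0
g(3) = mex{0} = 1
g(4) = mex{0,1} = 2
g(5) = mex{0,1,2} = 3
g(6) = mex{0,1,3} = 2
g(7) = mex{0,1,2} = 3
g(8) = mex{1,2,3} = 0
So g(8) = 0.
By the Sprague-Grundy theorem, the Grundy value of a sum of independent games is the XOR of the component values.
Combined value = 4 XOR 0 XOR 0 = 4.

4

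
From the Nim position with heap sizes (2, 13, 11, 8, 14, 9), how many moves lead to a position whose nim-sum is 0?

5

Nim-sum: 2 XOR 13 XOR 11 XOR 8 XOR 14 XOR 9 = 11.
The overall nim-sum is X = 11. A heap of size p has a winning move iff p XOR X < p (reduce it to p XOR X).
  2: 2 XOR 11 = 9 ≥ 2 — no move.
  13: 13 XOR 11 = 6 < 13 — winning move (to 6).
  11: 11 XOR 11 = 0 < 11 — winning move (to 0).
  8: 8 XOR 11 = 3 < 8 — winning move (to 3).
  14: 14 XOR 11 = 5 < 14 — winning move (to 5).
  9: 9 XOR 11 = 2 < 9 — winning move (to 2).
That gives 5 winning moves.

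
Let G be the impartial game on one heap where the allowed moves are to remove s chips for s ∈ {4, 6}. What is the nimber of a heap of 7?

1

Grundy values for subtraction set {4, 6}:
k:     0  1  2  3  4  5  6  7
g(k):  0  0  0  0  1  1  1  1
So g(7) = 1.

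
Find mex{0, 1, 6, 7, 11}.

2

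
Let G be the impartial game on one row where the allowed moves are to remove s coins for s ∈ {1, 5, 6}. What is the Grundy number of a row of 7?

Compute g(0), g(1), … for moves {1, 5, 6}:
k:     0  1  2  3  4  5  6  7
g(k):  0  1  0  1  0  1  2  3
So g(7) = 3.

3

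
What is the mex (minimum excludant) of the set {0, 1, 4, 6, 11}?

The values 0, 1 are all present; 2 is the first non-negative integer missing from the set.

2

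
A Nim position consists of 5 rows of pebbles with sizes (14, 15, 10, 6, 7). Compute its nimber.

10

Nim-sum: 14 XOR 15 XOR 10 XOR 6 XOR 7 = 10.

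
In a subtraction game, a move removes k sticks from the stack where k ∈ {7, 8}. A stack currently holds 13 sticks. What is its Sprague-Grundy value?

Compute g(0), g(1), … for moves {7, 8}:
k:     0  1  2  3  4  5  6  7  8  9 10 11 12 13
g(k):  0  0  0  0  0  0  0  1  1  1  1  1  1  1
So g(13) = 1.

1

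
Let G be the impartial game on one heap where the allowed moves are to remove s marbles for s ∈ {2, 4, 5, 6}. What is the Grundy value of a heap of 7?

3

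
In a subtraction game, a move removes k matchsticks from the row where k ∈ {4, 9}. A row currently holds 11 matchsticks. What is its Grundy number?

2

Compute g(0), g(1), … for moves {4, 9}:
g(0) = mex{} = 0
g(1) = mex{} = 0
g(2) = mex{} = 0
g(3) = mex{} = 0
g(4) = mex{0} = 1
g(5) = mex{0} = 1
g(6) = mex{0} = 1
g(7) = mex{0} = 1
g(8) = mex{1} = 0
g(9) = mex{0,1} = 2
g(10) = mex{0,1} = 2
g(11) = mex{0,1} = 2
So g(11) = 2.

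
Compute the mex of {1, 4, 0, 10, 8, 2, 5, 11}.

3

The values 0, 1, 2 are all present; 3 is the first non-negative integer missing from the set.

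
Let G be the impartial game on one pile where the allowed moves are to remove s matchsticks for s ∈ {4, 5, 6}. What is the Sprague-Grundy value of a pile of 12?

0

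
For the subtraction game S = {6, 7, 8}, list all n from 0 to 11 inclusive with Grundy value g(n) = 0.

Build the Grundy sequence with g(k) = mex{g(k−s) : s ∈ {6, 7, 8}, s ≤ k}:
g(0) = mex{} = 0
g(1) = mex{} = 0
g(2) = mex{} = 0
g(3) = mex{} = 0
g(4) = mex{} = 0
g(5) = mex{} = 0
g(6) = mex{0} = 1
g(7) = mex{0} = 1
g(8) = mex{0} = 1
g(9) = mex{0} = 1
g(10) = mex{0} = 1
g(11) = mex{0} = 1
The P-positions (g = 0) in 0..11 are 0, 1, 2, 3, 4, 5.

0, 1, 2, 3, 4, 5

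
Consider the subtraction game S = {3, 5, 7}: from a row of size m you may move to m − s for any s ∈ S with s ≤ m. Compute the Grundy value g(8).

Compute g(0), g(1), … for moves {3, 5, 7}:
k:     0  1  2  3  4  5  6  7  8
g(k):  0  0  0  1  1  1  2  2  2
So g(8) = 2.

2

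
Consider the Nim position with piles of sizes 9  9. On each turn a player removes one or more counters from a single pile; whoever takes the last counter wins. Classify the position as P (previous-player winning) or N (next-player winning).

P-position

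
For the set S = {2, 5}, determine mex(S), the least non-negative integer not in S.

0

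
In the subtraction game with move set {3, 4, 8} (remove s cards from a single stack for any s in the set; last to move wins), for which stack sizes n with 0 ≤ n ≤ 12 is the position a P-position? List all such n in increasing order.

Grundy values for subtraction set {3, 4, 8}:
k:     0  1  2  3  4  5  6  7  8  9 10 11 12
g(k):  0  0  0  1  1  1  2  0  2  3  1  3  0
The P-positions (g = 0) in 0..12 are 0, 1, 2, 7, 12.

0, 1, 2, 7, 12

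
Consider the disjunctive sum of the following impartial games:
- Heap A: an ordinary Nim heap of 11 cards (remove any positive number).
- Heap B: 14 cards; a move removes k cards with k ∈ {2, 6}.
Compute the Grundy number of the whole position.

10

Heap A is a plain Nim heap of size 11, so its Grundy value is 11.
Grundy values for heap B (subtraction set {2, 6}):
g(0) = mex{} = 0
g(1) = mex{} = 0
g(2) = mex{0} = 1
g(3) = mex{0} = 1
g(4) = mex{1} = 0
g(5) = mex{1} = 0
g(6) = mex{0} = 1
g(7) = mex{0} = 1
g(8) = mex{1} = 0
g(9) = mex{1} = 0
g(10) = mex{0} = 1
g(11) = mex{0} = 1
g(12) = mex{1} = 0
g(13) = mex{1} = 0
g(14) = mex{0} = 1
So g(14) = 1.
The value of a disjunctive sum is the nim-sum of the parts.
Combined value = 11 ⊕ 1 = 10.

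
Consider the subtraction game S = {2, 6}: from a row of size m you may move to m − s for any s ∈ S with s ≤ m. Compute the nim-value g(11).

Grundy values for subtraction set {2, 6}:
k:     0  1  2  3  4  5  6  7  8  9 10 11
g(k):  0  0  1  1  0  0  1  1  0  0  1  1
So g(11) = 1.

1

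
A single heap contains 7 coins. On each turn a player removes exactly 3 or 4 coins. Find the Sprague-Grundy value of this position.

Grundy values for subtraction set {3, 4}:
k:     0  1  2  3  4  5  6  7
g(k):  0  0  0  1  1  1  2  0
So g(7) = 0.

0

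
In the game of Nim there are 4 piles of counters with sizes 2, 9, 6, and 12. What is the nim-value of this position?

1

Write each in binary and XOR column by column:
  0010  (2)
  1001  (9)
  0110  (6)
  1100  (12)
  ----
  0001  (1)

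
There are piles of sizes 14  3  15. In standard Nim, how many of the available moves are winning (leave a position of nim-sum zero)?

Nim-sum: 14 XOR 3 XOR 15 = 2.
The overall nim-sum is X = 2. A pile of size p has a winning move iff p XOR X < p (reduce it to p XOR X).
  14: 14 XOR 2 = 12 < 14 — winning move (to 12).
  3: 3 XOR 2 = 1 < 3 — winning move (to 1).
  15: 15 XOR 2 = 13 < 15 — winning move (to 13).
That gives 3 winning moves.

3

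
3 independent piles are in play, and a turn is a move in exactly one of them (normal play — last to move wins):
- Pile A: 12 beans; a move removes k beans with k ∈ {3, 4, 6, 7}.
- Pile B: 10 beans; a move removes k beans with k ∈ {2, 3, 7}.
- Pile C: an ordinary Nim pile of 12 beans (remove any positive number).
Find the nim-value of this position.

12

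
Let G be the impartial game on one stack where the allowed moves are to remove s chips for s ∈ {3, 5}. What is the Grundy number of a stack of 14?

Compute g(0), g(1), … for moves {3, 5}:
k:     0  1  2  3  4  5  6  7  8  9 10 11 12 13 14
g(k):  0  0  0  1  1  1  2  2  0  0  0  1  1  1  2
So g(14) = 2.

2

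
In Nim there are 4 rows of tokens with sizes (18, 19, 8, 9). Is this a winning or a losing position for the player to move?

Nim-sum: 18 XOR 19 XOR 8 XOR 9 = 0.
The nim-sum is 0, so this is a P-position: the player to move is in a losing position under optimal play.

Losing position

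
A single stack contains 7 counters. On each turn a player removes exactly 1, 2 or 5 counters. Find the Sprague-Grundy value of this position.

Build the Grundy sequence with g(k) = mex{g(k−s) : s ∈ {1, 2, 5}, s ≤ k}:
g(0) = mex{} = 0
g(1) = mex{0} = 1
g(2) = mex{0,1} = 2
g(3) = mex{1,2} = 0
g(4) = mex{0,2} = 1
g(5) = mex{0,1} = 2
g(6) = mex{1,2} = 0
g(7) = mex{0,2} = 1
So g(7) = 1.

1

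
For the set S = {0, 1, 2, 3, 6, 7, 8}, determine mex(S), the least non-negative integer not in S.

4

The values 0, 1, 2, 3 are all present; 4 is the first non-negative integer missing from the set.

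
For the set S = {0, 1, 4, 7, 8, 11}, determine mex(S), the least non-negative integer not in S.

The values 0, 1 are all present; 2 is the first non-negative integer missing from the set.

2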